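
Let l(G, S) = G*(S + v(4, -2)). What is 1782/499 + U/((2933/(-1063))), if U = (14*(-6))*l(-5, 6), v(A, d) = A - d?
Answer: -381167982/209081 ≈ -1823.1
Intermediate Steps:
l(G, S) = G*(6 + S) (l(G, S) = G*(S + (4 - 1*(-2))) = G*(S + (4 + 2)) = G*(S + 6) = G*(6 + S))
U = 5040 (U = (14*(-6))*(-5*(6 + 6)) = -(-420)*12 = -84*(-60) = 5040)
1782/499 + U/((2933/(-1063))) = 1782/499 + 5040/((2933/(-1063))) = 1782*(1/499) + 5040/((2933*(-1/1063))) = 1782/499 + 5040/(-2933/1063) = 1782/499 + 5040*(-1063/2933) = 1782/499 - 765360/419 = -381167982/209081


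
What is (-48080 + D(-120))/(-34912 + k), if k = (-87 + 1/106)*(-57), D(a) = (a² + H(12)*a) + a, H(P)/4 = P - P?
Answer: 143312/127003 ≈ 1.1284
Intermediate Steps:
H(P) = 0 (H(P) = 4*(P - P) = 4*0 = 0)
D(a) = a + a² (D(a) = (a² + 0*a) + a = (a² + 0) + a = a² + a = a + a²)
k = 525597/106 (k = (-87 + 1/106)*(-57) = -9221/106*(-57) = 525597/106 ≈ 4958.5)
(-48080 + D(-120))/(-34912 + k) = (-48080 - 120*(1 - 120))/(-34912 + 525597/106) = (-48080 - 120*(-119))/(-3175075/106) = (-48080 + 14280)*(-106/3175075) = -33800*(-106/3175075) = 143312/127003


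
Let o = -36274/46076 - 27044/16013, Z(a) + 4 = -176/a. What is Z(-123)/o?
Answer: 116574768104/112356496719 ≈ 1.0375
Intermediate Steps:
Z(a) = -4 - 176/a
o = -913467453/368907494 (o = -36274*1/46076 - 27044*1/16013 = -18137/23038 - 27044/16013 = -913467453/368907494 ≈ -2.4761)
Z(-123)/o = (-4 - 176/(-123))/(-913467453/368907494) = (-4 - 176*(-1/123))*(-368907494/913467453) = (-4 + 176/123)*(-368907494/913467453) = -316/123*(-368907494/913467453) = 116574768104/112356496719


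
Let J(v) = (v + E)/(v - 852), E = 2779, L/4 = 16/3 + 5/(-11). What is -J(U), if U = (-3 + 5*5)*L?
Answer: 9625/1268 ≈ 7.5907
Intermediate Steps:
L = 644/33 (L = 4*(16/3 + 5/(-11)) = 4*(16*(⅓) + 5*(-1/11)) = 4*(16/3 - 5/11) = 4*(161/33) = 644/33 ≈ 19.515)
U = 1288/3 (U = (-3 + 5*5)*(644/33) = (-3 + 25)*(644/33) = 22*(644/33) = 1288/3 ≈ 429.33)
J(v) = (2779 + v)/(-852 + v) (J(v) = (v + 2779)/(v - 852) = (2779 + v)/(-852 + v))
-J(U) = -(2779 + 1288/3)/(-852 + 1288/3) = -9625/((-1268/3)*3) = -(-3)*9625/(1268*3) = -1*(-9625/1268) = 9625/1268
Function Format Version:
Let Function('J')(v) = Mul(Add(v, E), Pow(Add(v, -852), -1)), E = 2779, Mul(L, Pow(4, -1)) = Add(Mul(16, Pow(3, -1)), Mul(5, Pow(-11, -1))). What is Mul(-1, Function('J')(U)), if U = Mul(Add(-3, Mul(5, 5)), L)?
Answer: Rational(9625, 1268) ≈ 7.5907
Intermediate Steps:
L = Rational(644, 33) (L = Mul(4, Add(Mul(16, Pow(3, -1)), Mul(5, Pow(-11, -1)))) = Mul(4, Add(Mul(16, Rational(1, 3)), Mul(5, Rational(-1, 11)))) = Mul(4, Add(Rational(16, 3), Rational(-5, 11))) = Mul(4, Rational(161, 33)) = Rational(644, 33) ≈ 19.515)
U = Rational(1288, 3) (U = Mul(Add(-3, Mul(5, 5)), Rational(644, 33)) = Mul(Add(-3, 25), Rational(644, 33)) = Mul(22, Rational(644, 33)) = Rational(1288, 3) ≈ 429.33)
Function('J')(v) = Mul(Pow(Add(-852, v), -1), Add(2779, v)) (Function('J')(v) = Mul(Add(v, 2779), Pow(Add(v, -852), -1)) = Mul(Add(2779, v), Pow(Add(-852, v), -1)) = Mul(Pow(Add(-852, v), -1), Add(2779, v)))
Mul(-1, Function('J')(U)) = Mul(-1, Mul(Pow(Add(-852, Rational(1288, 3)), -1), Add(2779, Rational(1288, 3)))) = Mul(-1, Mul(Pow(Rational(-1268, 3), -1), Rational(9625, 3))) = Mul(-1, Mul(Rational(-3, 1268), Rational(9625, 3))) = Mul(-1, Rational(-9625, 1268)) = Rational(9625, 1268)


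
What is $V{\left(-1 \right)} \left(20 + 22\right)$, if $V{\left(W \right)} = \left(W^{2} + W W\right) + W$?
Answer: $42$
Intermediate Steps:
$V{\left(W \right)} = W + 2 W^{2}$ ($V{\left(W \right)} = \left(W^{2} + W^{2}\right) + W = 2 W^{2} + W = W + 2 W^{2}$)
$V{\left(-1 \right)} \left(20 + 22\right) = - (1 + 2 \left(-1\right)) \left(20 + 22\right) = - (1 - 2) 42 = \left(-1\right) \left(-1\right) 42 = 1 \cdot 42 = 42$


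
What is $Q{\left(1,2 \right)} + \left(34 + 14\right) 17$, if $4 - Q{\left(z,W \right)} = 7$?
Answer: $813$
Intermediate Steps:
$Q{\left(z,W \right)} = -3$ ($Q{\left(z,W \right)} = 4 - 7 = -3$)
$Q{\left(1,2 \right)} + \left(34 + 14\right) 17 = -3 + \left(34 + 14\right) 17 = -3 + 48 \cdot 17 = -3 + 816 = 813$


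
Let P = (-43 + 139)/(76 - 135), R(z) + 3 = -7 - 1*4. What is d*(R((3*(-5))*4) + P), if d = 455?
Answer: -419510/59 ≈ -7110.3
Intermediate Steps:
R(z) = -14 (R(z) = -3 + (-7 - 1*4) = -3 + (-7 - 4) = -3 - 11 = -14)
P = -96/59 (P = 96/(-59) = 96*(-1/59) = -96/59 ≈ -1.6271)
d*(R((3*(-5))*4) + P) = 455*(-14 - 96/59) = 455*(-922/59) = -419510/59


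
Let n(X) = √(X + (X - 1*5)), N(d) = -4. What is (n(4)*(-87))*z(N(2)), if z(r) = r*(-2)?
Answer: -696*√3 ≈ -1205.5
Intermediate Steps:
z(r) = -2*r
n(X) = √(-5 + 2*X) (n(X) = √(X + (X - 5)) = √(X + (-5 + X)) = √(-5 + 2*X))
(n(4)*(-87))*z(N(2)) = (√(-5 + 2*4)*(-87))*(-2*(-4)) = (√(-5 + 8)*(-87))*8 = (√3*(-87))*8 = -87*√3*8 = -696*√3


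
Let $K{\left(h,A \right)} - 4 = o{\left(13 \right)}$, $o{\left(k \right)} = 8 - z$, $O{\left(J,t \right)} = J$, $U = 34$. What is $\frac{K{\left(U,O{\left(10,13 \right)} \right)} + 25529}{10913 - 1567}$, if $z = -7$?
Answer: $\frac{12774}{4673} \approx 2.7336$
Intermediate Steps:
$o{\left(k \right)} = 15$ ($o{\left(k \right)} = 8 - -7 = 8 + 7 = 15$)
$K{\left(h,A \right)} = 19$ ($K{\left(h,A \right)} = 4 + 15 = 19$)
$\frac{K{\left(U,O{\left(10,13 \right)} \right)} + 25529}{10913 - 1567} = \frac{19 + 25529}{10913 - 1567} = \frac{25548}{9346} = 25548 \cdot \frac{1}{9346} = \frac{12774}{4673}$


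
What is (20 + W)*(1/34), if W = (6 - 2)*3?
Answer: 16/17 ≈ 0.94118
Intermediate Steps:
W = 12 (W = 4*3 = 12)
(20 + W)*(1/34) = (20 + 12)*(1/34) = 32*(1*(1/34)) = 32*(1/34) = 16/17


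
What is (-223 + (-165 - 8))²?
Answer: 156816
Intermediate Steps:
(-223 + (-165 - 8))² = (-223 - 173)² = (-396)² = 156816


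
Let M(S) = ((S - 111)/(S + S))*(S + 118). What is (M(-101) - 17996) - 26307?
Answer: -4472801/101 ≈ -44285.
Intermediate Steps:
M(S) = (-111 + S)*(118 + S)/(2*S) (M(S) = ((-111 + S)/((2*S)))*(118 + S) = ((-111 + S)*(1/(2*S)))*(118 + S) = ((-111 + S)/(2*S))*(118 + S) = (-111 + S)*(118 + S)/(2*S))
(M(-101) - 17996) - 26307 = ((½)*(-13098 - 101*(7 - 101))/(-101) - 17996) - 26307 = ((½)*(-1/101)*(-13098 - 101*(-94)) - 17996) - 26307 = ((½)*(-1/101)*(-13098 + 9494) - 17996) - 26307 = ((½)*(-1/101)*(-3604) - 17996) - 26307 = (1802/101 - 17996) - 26307 = -1815794/101 - 26307 = -4472801/101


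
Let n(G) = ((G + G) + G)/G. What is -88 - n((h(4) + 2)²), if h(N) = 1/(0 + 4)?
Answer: -91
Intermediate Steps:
h(N) = ¼ (h(N) = 1/4 = ¼)
n(G) = 3 (n(G) = (2*G + G)/G = (3*G)/G = 3)
-88 - n((h(4) + 2)²) = -88 - 1*3 = -88 - 3 = -91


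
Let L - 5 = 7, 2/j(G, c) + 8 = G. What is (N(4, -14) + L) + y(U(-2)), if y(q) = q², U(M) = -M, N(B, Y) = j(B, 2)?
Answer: 31/2 ≈ 15.500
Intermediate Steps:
j(G, c) = 2/(-8 + G)
L = 12 (L = 5 + 7 = 12)
N(B, Y) = 2/(-8 + B)
(N(4, -14) + L) + y(U(-2)) = (2/(-8 + 4) + 12) + (-1*(-2))² = (2/(-4) + 12) + 2² = (2*(-¼) + 12) + 4 = (-½ + 12) + 4 = 23/2 + 4 = 31/2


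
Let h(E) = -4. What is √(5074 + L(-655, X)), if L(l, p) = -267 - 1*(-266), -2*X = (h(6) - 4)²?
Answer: √5073 ≈ 71.225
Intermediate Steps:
X = -32 (X = -(-4 - 4)²/2 = -½*(-8)² = -½*64 = -32)
L(l, p) = -1 (L(l, p) = -267 + 266 = -1)
√(5074 + L(-655, X)) = √(5074 - 1) = √5073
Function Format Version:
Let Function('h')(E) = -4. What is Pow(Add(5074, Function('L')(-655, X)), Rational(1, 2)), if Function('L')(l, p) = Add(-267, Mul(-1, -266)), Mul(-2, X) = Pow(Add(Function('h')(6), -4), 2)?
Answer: Pow(5073, Rational(1, 2)) ≈ 71.225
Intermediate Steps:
X = -32 (X = Mul(Rational(-1, 2), Pow(Add(-4, -4), 2)) = Mul(Rational(-1, 2), Pow(-8, 2)) = Mul(Rational(-1, 2), 64) = -32)
Function('L')(l, p) = -1 (Function('L')(l, p) = Add(-267, 266) = -1)
Pow(Add(5074, Function('L')(-655, X)), Rational(1, 2)) = Pow(Add(5074, -1), Rational(1, 2)) = Pow(5073, Rational(1, 2))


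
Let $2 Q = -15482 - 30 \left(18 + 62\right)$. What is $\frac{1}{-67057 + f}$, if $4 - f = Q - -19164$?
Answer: $- \frac{1}{77276} \approx -1.2941 \cdot 10^{-5}$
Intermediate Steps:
$Q = -8941$ ($Q = \frac{-15482 - 30 \left(18 + 62\right)}{2} = \frac{-15482 - 30 \cdot 80}{2} = \frac{-15482 - 2400}{2} = \frac{1}{2} \left(-17882\right) = -8941$)
$f = -10219$ ($f = 4 - \left(-8941 - -19164\right) = 4 - \left(-8941 + 19164\right) = 4 - 10223 = -10219$)
$\frac{1}{-67057 + f} = \frac{1}{-67057 - 10219} = \frac{1}{-77276} = - \frac{1}{77276}$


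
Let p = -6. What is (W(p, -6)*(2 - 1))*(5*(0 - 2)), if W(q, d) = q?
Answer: 60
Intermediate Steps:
(W(p, -6)*(2 - 1))*(5*(0 - 2)) = (-6*(2 - 1))*(5*(0 - 2)) = (-6*1)*(5*(-2)) = -6*(-10) = 60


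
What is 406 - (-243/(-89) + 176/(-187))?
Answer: 611571/1513 ≈ 404.21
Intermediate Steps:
406 - (-243/(-89) + 176/(-187)) = 406 - (-243*(-1/89) + 176*(-1/187)) = 406 - (243/89 - 16/17) = 406 - 1*2707/1513 = 406 - 2707/1513 = 611571/1513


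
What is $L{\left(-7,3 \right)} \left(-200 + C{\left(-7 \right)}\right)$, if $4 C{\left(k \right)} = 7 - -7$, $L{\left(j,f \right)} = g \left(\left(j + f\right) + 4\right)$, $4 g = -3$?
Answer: $0$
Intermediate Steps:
$g = - \frac{3}{4}$ ($g = \frac{1}{4} \left(-3\right) = - \frac{3}{4} \approx -0.75$)
$L{\left(j,f \right)} = -3 - \frac{3 f}{4} - \frac{3 j}{4}$ ($L{\left(j,f \right)} = - \frac{3 \left(\left(j + f\right) + 4\right)}{4} = - \frac{3 \left(\left(f + j\right) + 4\right)}{4} = - \frac{3 \left(4 + f + j\right)}{4} = -3 - \frac{3 f}{4} - \frac{3 j}{4}$)
$C{\left(k \right)} = \frac{7}{2}$ ($C{\left(k \right)} = \frac{7 - -7}{4} = \frac{7 + 7}{4} = \frac{1}{4} \cdot 14 = \frac{7}{2}$)
$L{\left(-7,3 \right)} \left(-200 + C{\left(-7 \right)}\right) = \left(-3 - \frac{9}{4} - - \frac{21}{4}\right) \left(-200 + \frac{7}{2}\right) = \left(-3 - \frac{9}{4} + \frac{21}{4}\right) \left(- \frac{393}{2}\right) = 0 \left(- \frac{393}{2}\right) = 0$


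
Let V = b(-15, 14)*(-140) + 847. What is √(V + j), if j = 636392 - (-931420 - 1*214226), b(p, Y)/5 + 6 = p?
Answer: √1797585 ≈ 1340.7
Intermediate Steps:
b(p, Y) = -30 + 5*p
j = 1782038 (j = 636392 - (-931420 - 214226) = 636392 - 1*(-1145646) = 636392 + 1145646 = 1782038)
V = 15547 (V = (-30 + 5*(-15))*(-140) + 847 = (-30 - 75)*(-140) + 847 = -105*(-140) + 847 = 14700 + 847 = 15547)
√(V + j) = √(15547 + 1782038) = √1797585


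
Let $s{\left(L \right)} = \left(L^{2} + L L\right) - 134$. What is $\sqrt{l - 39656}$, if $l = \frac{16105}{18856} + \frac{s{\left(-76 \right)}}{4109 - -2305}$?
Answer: $\frac{3 i \sqrt{447540254248850454}}{10078532} \approx 199.13 i$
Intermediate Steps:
$s{\left(L \right)} = -134 + 2 L^{2}$ ($s{\left(L \right)} = \left(L^{2} + L^{2}\right) - 134 = 2 L^{2} - 134 = -134 + 2 L^{2}$)
$l = \frac{53099213}{20157064}$ ($l = \frac{16105}{18856} + \frac{-134 + 2 \left(-76\right)^{2}}{4109 - -2305} = 16105 \cdot \frac{1}{18856} + \frac{-134 + 2 \cdot 5776}{4109 + 2305} = \frac{16105}{18856} + \frac{-134 + 11552}{6414} = \frac{16105}{18856} + 11418 \cdot \frac{1}{6414} = \frac{16105}{18856} + \frac{1903}{1069} = \frac{53099213}{20157064} \approx 2.6343$)
$\sqrt{l - 39656} = \sqrt{\frac{53099213}{20157064} - 39656} = \sqrt{- \frac{799295430771}{20157064}} = \frac{3 i \sqrt{447540254248850454}}{10078532}$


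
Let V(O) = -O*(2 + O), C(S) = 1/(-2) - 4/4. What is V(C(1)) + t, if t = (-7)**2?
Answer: 199/4 ≈ 49.750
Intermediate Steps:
C(S) = -3/2 (C(S) = 1*(-1/2) - 4*1/4 = -1/2 - 1 = -3/2)
V(O) = -O*(2 + O)
t = 49
V(C(1)) + t = -1*(-3/2)*(2 - 3/2) + 49 = -1*(-3/2)*1/2 + 49 = 3/4 + 49 = 199/4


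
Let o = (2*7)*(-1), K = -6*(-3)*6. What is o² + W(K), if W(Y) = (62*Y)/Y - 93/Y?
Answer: 9257/36 ≈ 257.14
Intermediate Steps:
K = 108 (K = 18*6 = 108)
o = -14 (o = 14*(-1) = -14)
W(Y) = 62 - 93/Y
o² + W(K) = (-14)² + (62 - 93/108) = 196 + (62 - 93*1/108) = 196 + (62 - 31/36) = 196 + 2201/36 = 9257/36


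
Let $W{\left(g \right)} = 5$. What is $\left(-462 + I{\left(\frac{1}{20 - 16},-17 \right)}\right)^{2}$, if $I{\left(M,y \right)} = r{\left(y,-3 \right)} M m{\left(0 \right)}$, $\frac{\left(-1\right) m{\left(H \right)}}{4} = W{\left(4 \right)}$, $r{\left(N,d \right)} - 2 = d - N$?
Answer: $293764$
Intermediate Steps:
$r{\left(N,d \right)} = 2 + d - N$ ($r{\left(N,d \right)} = 2 - \left(N - d\right) = 2 + d - N$)
$m{\left(H \right)} = -20$ ($m{\left(H \right)} = \left(-4\right) 5 = -20$)
$I{\left(M,y \right)} = - 20 M \left(-1 - y\right)$ ($I{\left(M,y \right)} = \left(2 - 3 - y\right) M \left(-20\right) = \left(-1 - y\right) M \left(-20\right) = M \left(-1 - y\right) \left(-20\right) = - 20 M \left(-1 - y\right)$)
$\left(-462 + I{\left(\frac{1}{20 - 16},-17 \right)}\right)^{2} = \left(-462 + \frac{20 \left(1 - 17\right)}{20 - 16}\right)^{2} = \left(-462 + 20 \cdot \frac{1}{4} \left(-16\right)\right)^{2} = \left(-462 - 80\right)^{2} = \left(-542\right)^{2} = 293764$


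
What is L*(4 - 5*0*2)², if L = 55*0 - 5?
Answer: -80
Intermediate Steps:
L = -5 (L = 0 - 5 = -5)
L*(4 - 5*0*2)² = -5*(4 - 5*0*2)² = -5*(4 + 0*2)² = -5*(4 + 0)² = -5*4² = -5*16 = -80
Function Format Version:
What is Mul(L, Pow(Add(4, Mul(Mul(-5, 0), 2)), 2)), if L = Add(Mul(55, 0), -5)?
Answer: -80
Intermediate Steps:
L = -5 (L = Add(0, -5) = -5)
Mul(L, Pow(Add(4, Mul(Mul(-5, 0), 2)), 2)) = Mul(-5, Pow(Add(4, Mul(Mul(-5, 0), 2)), 2)) = Mul(-5, Pow(Add(4, Mul(0, 2)), 2)) = Mul(-5, Pow(Add(4, 0), 2)) = Mul(-5, Pow(4, 2)) = Mul(-5, 16) = -80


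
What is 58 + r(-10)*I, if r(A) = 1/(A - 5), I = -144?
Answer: 338/5 ≈ 67.600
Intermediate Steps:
r(A) = 1/(-5 + A)
58 + r(-10)*I = 58 - 144/(-5 - 10) = 58 - 144/(-15) = 58 - 1/15*(-144) = 58 + 48/5 = 338/5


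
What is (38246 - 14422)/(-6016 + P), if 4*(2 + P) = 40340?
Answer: 23824/4067 ≈ 5.8579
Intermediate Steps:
P = 10083 (P = -2 + (1/4)*40340 = -2 + 10085 = 10083)
(38246 - 14422)/(-6016 + P) = (38246 - 14422)/(-6016 + 10083) = 23824/4067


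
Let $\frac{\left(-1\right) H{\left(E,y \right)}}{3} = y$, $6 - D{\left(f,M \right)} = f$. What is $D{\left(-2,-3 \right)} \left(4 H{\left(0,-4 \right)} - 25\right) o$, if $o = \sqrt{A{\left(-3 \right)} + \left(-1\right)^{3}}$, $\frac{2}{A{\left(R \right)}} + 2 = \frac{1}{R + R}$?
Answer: $\frac{920 i \sqrt{13}}{13} \approx 255.16 i$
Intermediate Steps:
$D{\left(f,M \right)} = 6 - f$
$H{\left(E,y \right)} = - 3 y$
$A{\left(R \right)} = \frac{2}{-2 + \frac{1}{2 R}}$ ($A{\left(R \right)} = \frac{2}{-2 + \frac{1}{R + R}} = \frac{2}{-2 + \frac{1}{2 R}}$)
$o = \frac{5 i \sqrt{13}}{13}$ ($o = \sqrt{\left(-4\right) \left(-3\right) \frac{1}{-1 + 4 \left(-3\right)} + \left(-1\right)^{3}} = \sqrt{\left(-4\right) \left(-3\right) \frac{1}{-1 - 12} - 1} = \sqrt{\left(-4\right) \left(-3\right) \frac{1}{-13} - 1} = \sqrt{\left(-4\right) \left(-3\right) \left(- \frac{1}{13}\right) - 1} = \sqrt{- \frac{12}{13} - 1} = \sqrt{- \frac{25}{13}} = \frac{5 i \sqrt{13}}{13} \approx 1.3868 i$)
$D{\left(-2,-3 \right)} \left(4 H{\left(0,-4 \right)} - 25\right) o = \left(6 - -2\right) \left(4 \left(\left(-3\right) \left(-4\right)\right) - 25\right) \frac{5 i \sqrt{13}}{13} = \left(6 + 2\right) \left(4 \cdot 12 - 25\right) \frac{5 i \sqrt{13}}{13} = 8 \left(48 - 25\right) \frac{5 i \sqrt{13}}{13} = 8 \cdot 23 \frac{5 i \sqrt{13}}{13} = 184 \frac{5 i \sqrt{13}}{13} = \frac{920 i \sqrt{13}}{13}$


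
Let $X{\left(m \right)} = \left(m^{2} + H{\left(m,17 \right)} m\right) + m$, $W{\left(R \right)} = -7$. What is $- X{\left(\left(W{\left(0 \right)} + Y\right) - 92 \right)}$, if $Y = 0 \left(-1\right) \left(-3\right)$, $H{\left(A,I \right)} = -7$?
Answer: $-10395$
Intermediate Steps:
$Y = 0$ ($Y = 0 \left(-3\right) = 0$)
$X{\left(m \right)} = m^{2} - 6 m$ ($X{\left(m \right)} = \left(m^{2} - 7 m\right) + m = m^{2} - 6 m$)
$- X{\left(\left(W{\left(0 \right)} + Y\right) - 92 \right)} = - \left(\left(-7 + 0\right) - 92\right) \left(-6 + \left(\left(-7 + 0\right) - 92\right)\right) = - \left(-7 - 92\right) \left(-6 - 99\right) = - \left(-99\right) \left(-6 - 99\right) = - \left(-99\right) \left(-105\right) = \left(-1\right) 10395 = -10395$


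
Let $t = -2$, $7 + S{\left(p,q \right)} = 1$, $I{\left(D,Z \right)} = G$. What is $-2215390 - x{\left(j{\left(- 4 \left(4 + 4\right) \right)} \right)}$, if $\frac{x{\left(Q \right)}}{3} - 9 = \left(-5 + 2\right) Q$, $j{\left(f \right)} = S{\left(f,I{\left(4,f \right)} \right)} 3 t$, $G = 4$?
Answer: $-2215093$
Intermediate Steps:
$I{\left(D,Z \right)} = 4$
$S{\left(p,q \right)} = -6$ ($S{\left(p,q \right)} = -7 + 1 = -6$)
$j{\left(f \right)} = 36$ ($j{\left(f \right)} = \left(-6\right) 3 \left(-2\right) = \left(-18\right) \left(-2\right) = 36$)
$x{\left(Q \right)} = 27 - 9 Q$ ($x{\left(Q \right)} = 27 + 3 \left(-5 + 2\right) Q = 27 + 3 \left(- 3 Q\right) = 27 - 9 Q$)
$-2215390 - x{\left(j{\left(- 4 \left(4 + 4\right) \right)} \right)} = -2215390 - \left(27 - 324\right) = -2215390 - -297 = -2215390 + 297 = -2215093$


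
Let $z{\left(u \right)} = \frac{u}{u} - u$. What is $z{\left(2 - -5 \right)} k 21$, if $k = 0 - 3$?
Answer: $378$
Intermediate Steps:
$z{\left(u \right)} = 1 - u$
$k = -3$ ($k = 0 - 3 = -3$)
$z{\left(2 - -5 \right)} k 21 = \left(1 - \left(2 - -5\right)\right) \left(-3\right) 21 = \left(1 - \left(2 + 5\right)\right) \left(-3\right) 21 = \left(1 - 7\right) \left(-3\right) 21 = \left(-6\right) \left(-3\right) 21 = 18 \cdot 21 = 378$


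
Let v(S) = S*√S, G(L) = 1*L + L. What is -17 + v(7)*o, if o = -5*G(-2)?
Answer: -17 + 140*√7 ≈ 353.41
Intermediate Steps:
G(L) = 2*L (G(L) = L + L = 2*L)
o = 20 (o = -10*(-2) = -5*(-4) = 20)
v(S) = S^(3/2)
-17 + v(7)*o = -17 + 7^(3/2)*20 = -17 + (7*√7)*20 = -17 + 140*√7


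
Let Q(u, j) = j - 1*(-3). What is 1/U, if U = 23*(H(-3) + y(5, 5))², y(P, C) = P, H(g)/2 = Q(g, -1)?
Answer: 1/1863 ≈ 0.00053677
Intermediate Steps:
Q(u, j) = 3 + j (Q(u, j) = j + 3 = 3 + j)
H(g) = 4 (H(g) = 2*(3 - 1) = 2*2 = 4)
U = 1863 (U = 23*(4 + 5)² = 23*9² = 23*81 = 1863)
1/U = 1/1863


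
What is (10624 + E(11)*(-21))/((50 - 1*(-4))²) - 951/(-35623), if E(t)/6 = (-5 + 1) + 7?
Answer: 183883187/51938334 ≈ 3.5404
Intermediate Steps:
E(t) = 18 (E(t) = 6*((-5 + 1) + 7) = 6*(-4 + 7) = 6*3 = 18)
(10624 + E(11)*(-21))/((50 - 1*(-4))²) - 951/(-35623) = (10624 + 18*(-21))/((50 - 1*(-4))²) - 951/(-35623) = (10624 - 378)/((50 + 4)²) - 951*(-1/35623) = 10246/(54²) + 951/35623 = 10246/2916 + 951/35623 = 10246*(1/2916) + 951/35623 = 5123/1458 + 951/35623 = 183883187/51938334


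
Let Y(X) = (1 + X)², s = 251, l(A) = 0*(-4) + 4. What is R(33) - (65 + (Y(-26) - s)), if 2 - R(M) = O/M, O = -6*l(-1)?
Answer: -4799/11 ≈ -436.27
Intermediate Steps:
l(A) = 4 (l(A) = 0 + 4 = 4)
O = -24 (O = -6*4 = -24)
R(M) = 2 + 24/M (R(M) = 2 - (-24)/M = 2 + 24/M)
R(33) - (65 + (Y(-26) - s)) = (2 + 24/33) - (65 + ((1 - 26)² - 1*251)) = (2 + 24*(1/33)) - (65 + ((-25)² - 251)) = (2 + 8/11) - (65 + (625 - 251)) = 30/11 - (65 + 374) = 30/11 - 1*439 = 30/11 - 439 = -4799/11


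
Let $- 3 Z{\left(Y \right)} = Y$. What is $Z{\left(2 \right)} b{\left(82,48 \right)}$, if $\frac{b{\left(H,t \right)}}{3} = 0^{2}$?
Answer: $0$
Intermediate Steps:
$b{\left(H,t \right)} = 0$ ($b{\left(H,t \right)} = 3 \cdot 0^{2} = 3 \cdot 0 = 0$)
$Z{\left(Y \right)} = - \frac{Y}{3}$
$Z{\left(2 \right)} b{\left(82,48 \right)} = \left(- \frac{1}{3}\right) 2 \cdot 0 = \left(- \frac{2}{3}\right) 0 = 0$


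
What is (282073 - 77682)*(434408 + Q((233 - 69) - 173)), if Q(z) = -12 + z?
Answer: 88784793317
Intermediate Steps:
(282073 - 77682)*(434408 + Q((233 - 69) - 173)) = (282073 - 77682)*(434408 + (-12 + ((233 - 69) - 173))) = 204391*(434408 + (-12 + (164 - 173))) = 204391*(434408 + (-12 - 9)) = 204391*(434408 - 21) = 204391*434387 = 88784793317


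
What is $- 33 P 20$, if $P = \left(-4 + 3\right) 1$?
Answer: $660$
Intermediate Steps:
$P = -1$ ($P = \left(-1\right) 1 = -1$)
$- 33 P 20 = \left(-33\right) \left(-1\right) 20 = 33 \cdot 20 = 660$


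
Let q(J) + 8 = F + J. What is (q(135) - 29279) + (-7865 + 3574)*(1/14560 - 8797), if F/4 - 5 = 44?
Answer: 78455459067/2080 ≈ 3.7719e+7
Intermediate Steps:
F = 196 (F = 20 + 4*44 = 20 + 176 = 196)
q(J) = 188 + J (q(J) = -8 + (196 + J) = 188 + J)
(q(135) - 29279) + (-7865 + 3574)*(1/14560 - 8797) = ((188 + 135) - 29279) + (-7865 + 3574)*(1/14560 - 8797) = (323 - 29279) - 4291*(1/14560 - 8797) = -28956 - 4291*(-128084319/14560) = -28956 + 78515687547/2080 = 78455459067/2080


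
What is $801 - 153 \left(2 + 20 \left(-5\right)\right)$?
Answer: $15795$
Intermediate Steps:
$801 - 153 \left(2 + 20 \left(-5\right)\right) = 801 - 153 \left(2 - 100\right) = 801 - -14994 = 801 + 14994 = 15795$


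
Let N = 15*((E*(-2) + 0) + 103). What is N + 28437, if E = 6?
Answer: 29802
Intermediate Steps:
N = 1365 (N = 15*((6*(-2) + 0) + 103) = 15*((-12 + 0) + 103) = 15*(-12 + 103) = 15*91 = 1365)
N + 28437 = 1365 + 28437 = 29802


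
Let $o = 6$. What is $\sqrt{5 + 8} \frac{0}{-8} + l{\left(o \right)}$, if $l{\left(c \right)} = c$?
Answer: $6$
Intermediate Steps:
$\sqrt{5 + 8} \frac{0}{-8} + l{\left(o \right)} = \sqrt{5 + 8} \frac{0}{-8} + 6 = \sqrt{13} \cdot 0 \left(- \frac{1}{8}\right) + 6 = \sqrt{13} \cdot 0 + 6 = 0 + 6 = 6$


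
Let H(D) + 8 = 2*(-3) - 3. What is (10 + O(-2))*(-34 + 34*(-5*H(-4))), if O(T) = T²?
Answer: 39984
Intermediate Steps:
H(D) = -17 (H(D) = -8 + (2*(-3) - 3) = -8 + (-6 - 3) = -8 - 9 = -17)
(10 + O(-2))*(-34 + 34*(-5*H(-4))) = (10 + (-2)²)*(-34 + 34*(-5*(-17))) = (10 + 4)*(-34 + 34*85) = 14*(-34 + 2890) = 14*2856 = 39984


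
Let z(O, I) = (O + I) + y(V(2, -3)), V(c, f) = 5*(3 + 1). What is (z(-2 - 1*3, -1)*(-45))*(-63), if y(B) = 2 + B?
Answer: 45360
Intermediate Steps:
V(c, f) = 20 (V(c, f) = 5*4 = 20)
z(O, I) = 22 + I + O (z(O, I) = (O + I) + (2 + 20) = (I + O) + 22 = 22 + I + O)
(z(-2 - 1*3, -1)*(-45))*(-63) = ((22 - 1 + (-2 - 1*3))*(-45))*(-63) = ((22 - 1 + (-2 - 3))*(-45))*(-63) = ((22 - 1 - 5)*(-45))*(-63) = (16*(-45))*(-63) = -720*(-63) = 45360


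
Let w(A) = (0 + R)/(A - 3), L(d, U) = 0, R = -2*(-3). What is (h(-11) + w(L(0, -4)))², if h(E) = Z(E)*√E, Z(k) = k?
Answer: -1327 + 44*I*√11 ≈ -1327.0 + 145.93*I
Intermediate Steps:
R = 6
w(A) = 6/(-3 + A) (w(A) = (0 + 6)/(A - 3) = 6/(-3 + A))
h(E) = E^(3/2) (h(E) = E*√E = E^(3/2))
(h(-11) + w(L(0, -4)))² = ((-11)^(3/2) + 6/(-3 + 0))² = (-11*I*√11 + 6/(-3))² = (-11*I*√11 + 6*(-⅓))² = (-11*I*√11 - 2)² = (-2 - 11*I*√11)²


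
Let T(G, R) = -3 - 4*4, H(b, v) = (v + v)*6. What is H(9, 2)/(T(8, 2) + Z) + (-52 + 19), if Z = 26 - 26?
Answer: -651/19 ≈ -34.263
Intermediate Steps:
H(b, v) = 12*v (H(b, v) = (2*v)*6 = 12*v)
T(G, R) = -19 (T(G, R) = -3 - 16 = -19)
Z = 0
H(9, 2)/(T(8, 2) + Z) + (-52 + 19) = (12*2)/(-19 + 0) + (-52 + 19) = 24/(-19) - 33 = 24*(-1/19) - 33 = -24/19 - 33 = -651/19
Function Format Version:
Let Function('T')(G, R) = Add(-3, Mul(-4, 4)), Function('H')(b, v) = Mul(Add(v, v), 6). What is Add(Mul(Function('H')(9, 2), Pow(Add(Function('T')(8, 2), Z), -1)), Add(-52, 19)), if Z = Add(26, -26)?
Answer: Rational(-651, 19) ≈ -34.263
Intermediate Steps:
Function('H')(b, v) = Mul(12, v) (Function('H')(b, v) = Mul(Mul(2, v), 6) = Mul(12, v))
Function('T')(G, R) = -19 (Function('T')(G, R) = Add(-3, -16) = -19)
Z = 0
Add(Mul(Function('H')(9, 2), Pow(Add(Function('T')(8, 2), Z), -1)), Add(-52, 19)) = Add(Mul(Mul(12, 2), Pow(Add(-19, 0), -1)), Add(-52, 19)) = Add(Mul(24, Pow(-19, -1)), -33) = Add(Mul(24, Rational(-1, 19)), -33) = Add(Rational(-24, 19), -33) = Rational(-651, 19)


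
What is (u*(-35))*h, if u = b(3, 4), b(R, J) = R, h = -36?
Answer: 3780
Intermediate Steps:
u = 3
(u*(-35))*h = (3*(-35))*(-36) = -105*(-36) = 3780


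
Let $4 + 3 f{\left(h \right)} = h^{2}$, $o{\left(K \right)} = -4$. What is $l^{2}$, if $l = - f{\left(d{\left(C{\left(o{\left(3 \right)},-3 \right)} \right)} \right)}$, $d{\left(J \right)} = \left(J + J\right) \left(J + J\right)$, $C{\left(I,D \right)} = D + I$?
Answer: $163942416$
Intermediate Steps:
$d{\left(J \right)} = 4 J^{2}$ ($d{\left(J \right)} = 2 J 2 J = 4 J^{2}$)
$f{\left(h \right)} = - \frac{4}{3} + \frac{h^{2}}{3}$
$l = -12804$ ($l = - (- \frac{4}{3} + \frac{\left(4 \left(-3 - 4\right)^{2}\right)^{2}}{3}) = - (- \frac{4}{3} + \frac{\left(4 \left(-7\right)^{2}\right)^{2}}{3}) = - (- \frac{4}{3} + \frac{\left(4 \cdot 49\right)^{2}}{3}) = - (- \frac{4}{3} + \frac{196^{2}}{3}) = - (- \frac{4}{3} + \frac{1}{3} \cdot 38416) = - (- \frac{4}{3} + \frac{38416}{3}) = \left(-1\right) 12804 = -12804$)
$l^{2} = \left(-12804\right)^{2} = 163942416$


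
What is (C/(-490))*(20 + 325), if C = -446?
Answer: 15387/49 ≈ 314.02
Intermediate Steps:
(C/(-490))*(20 + 325) = (-446/(-490))*(20 + 325) = -446*(-1/490)*345 = (223/245)*345 = 15387/49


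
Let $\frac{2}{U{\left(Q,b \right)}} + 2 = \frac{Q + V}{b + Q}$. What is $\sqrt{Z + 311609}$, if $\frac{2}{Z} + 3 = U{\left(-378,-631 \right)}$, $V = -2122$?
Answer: $\frac{2 \sqrt{1593031726}}{143} \approx 558.22$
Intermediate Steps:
$U{\left(Q,b \right)} = \frac{2}{-2 + \frac{-2122 + Q}{Q + b}}$ ($U{\left(Q,b \right)} = \frac{2}{-2 + \frac{Q - 2122}{b + Q}} = \frac{2}{-2 + \frac{-2122 + Q}{Q + b}}$)
$Z = \frac{241}{143}$ ($Z = \frac{2}{-3 + \frac{2 \left(\left(-1\right) \left(-378\right) - -631\right)}{2122 - 378 + 2 \left(-631\right)}} = \frac{2}{-3 + \frac{2 \left(378 + 631\right)}{2122 - 378 - 1262}} = \frac{2}{-3 + 2 \cdot \frac{1}{482} \cdot 1009} = \frac{2}{-3 + \frac{1009}{241}} = \frac{2}{\frac{286}{241}} = 2 \cdot \frac{241}{286} = \frac{241}{143} \approx 1.6853$)
$\sqrt{Z + 311609} = \sqrt{\frac{241}{143} + 311609} = \sqrt{\frac{44560328}{143}} = \frac{2 \sqrt{1593031726}}{143}$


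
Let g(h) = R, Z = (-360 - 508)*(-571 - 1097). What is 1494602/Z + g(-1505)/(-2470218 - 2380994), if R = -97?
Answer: 906346449569/877962645336 ≈ 1.0323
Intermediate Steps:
Z = 1447824 (Z = -868*(-1668) = 1447824)
g(h) = -97
1494602/Z + g(-1505)/(-2470218 - 2380994) = 1494602/1447824 - 97/(-2470218 - 2380994) = 1494602*(1/1447824) - 97/(-4851212) = 747301/723912 - 97*(-1/4851212) = 747301/723912 + 97/4851212 = 906346449569/877962645336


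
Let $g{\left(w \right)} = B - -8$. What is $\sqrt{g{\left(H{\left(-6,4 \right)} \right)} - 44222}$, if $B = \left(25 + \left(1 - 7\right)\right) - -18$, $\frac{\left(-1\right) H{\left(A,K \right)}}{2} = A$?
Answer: $i \sqrt{44177} \approx 210.18 i$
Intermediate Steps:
$H{\left(A,K \right)} = - 2 A$
$B = 37$ ($B = \left(25 + \left(1 - 7\right)\right) + 18 = \left(25 - 6\right) + 18 = 19 + 18 = 37$)
$g{\left(w \right)} = 45$ ($g{\left(w \right)} = 37 - -8 = 37 + 8 = 45$)
$\sqrt{g{\left(H{\left(-6,4 \right)} \right)} - 44222} = \sqrt{45 - 44222} = \sqrt{-44177} = i \sqrt{44177}$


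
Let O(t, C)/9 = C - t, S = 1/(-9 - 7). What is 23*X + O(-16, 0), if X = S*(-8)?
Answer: 311/2 ≈ 155.50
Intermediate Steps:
S = -1/16 (S = 1/(-16) = -1/16 ≈ -0.062500)
O(t, C) = -9*t + 9*C (O(t, C) = 9*(C - t) = -9*t + 9*C)
X = ½ (X = -1/16*(-8) = ½ ≈ 0.50000)
23*X + O(-16, 0) = 23*(½) + (-9*(-16) + 9*0) = 23/2 + (144 + 0) = 23/2 + 144 = 311/2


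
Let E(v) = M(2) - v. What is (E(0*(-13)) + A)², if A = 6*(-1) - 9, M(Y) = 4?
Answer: 121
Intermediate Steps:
E(v) = 4 - v
A = -15 (A = -6 - 9 = -15)
(E(0*(-13)) + A)² = ((4 - 0*(-13)) - 15)² = ((4 - 1*0) - 15)² = ((4 + 0) - 15)² = (4 - 15)² = (-11)² = 121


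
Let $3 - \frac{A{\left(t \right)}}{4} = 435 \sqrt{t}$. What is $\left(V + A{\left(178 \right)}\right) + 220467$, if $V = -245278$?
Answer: $-24799 - 1740 \sqrt{178} \approx -48014.0$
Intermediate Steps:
$A{\left(t \right)} = 12 - 1740 \sqrt{t}$ ($A{\left(t \right)} = 12 - 4 \cdot 435 \sqrt{t} = 12 - 1740 \sqrt{t}$)
$\left(V + A{\left(178 \right)}\right) + 220467 = \left(-245278 + \left(12 - 1740 \sqrt{178}\right)\right) + 220467 = \left(-245266 - 1740 \sqrt{178}\right) + 220467 = -24799 - 1740 \sqrt{178}$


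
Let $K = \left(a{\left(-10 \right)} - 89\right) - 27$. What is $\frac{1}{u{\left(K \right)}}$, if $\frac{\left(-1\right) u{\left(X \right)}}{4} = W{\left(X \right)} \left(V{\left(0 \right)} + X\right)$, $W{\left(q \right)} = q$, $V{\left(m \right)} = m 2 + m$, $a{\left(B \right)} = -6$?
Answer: $- \frac{1}{59536} \approx -1.6797 \cdot 10^{-5}$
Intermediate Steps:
$V{\left(m \right)} = 3 m$ ($V{\left(m \right)} = 2 m + m = 3 m$)
$K = -122$ ($K = \left(-6 - 89\right) - 27 = -95 - 27 = -122$)
$u{\left(X \right)} = - 4 X^{2}$ ($u{\left(X \right)} = - 4 X \left(3 \cdot 0 + X\right) = - 4 X \left(0 + X\right) = - 4 X X = - 4 X^{2}$)
$\frac{1}{u{\left(K \right)}} = \frac{1}{\left(-4\right) \left(-122\right)^{2}} = \frac{1}{\left(-4\right) 14884} = \frac{1}{-59536} = - \frac{1}{59536}$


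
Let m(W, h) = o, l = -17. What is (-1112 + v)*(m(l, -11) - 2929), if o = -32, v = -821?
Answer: 5723613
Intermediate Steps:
m(W, h) = -32
(-1112 + v)*(m(l, -11) - 2929) = (-1112 - 821)*(-32 - 2929) = -1933*(-2961) = 5723613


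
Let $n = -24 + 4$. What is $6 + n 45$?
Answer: $-894$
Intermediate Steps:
$n = -20$
$6 + n 45 = 6 - 900 = -894$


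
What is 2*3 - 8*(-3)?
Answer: 30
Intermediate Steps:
2*3 - 8*(-3) = 6 + 24 = 30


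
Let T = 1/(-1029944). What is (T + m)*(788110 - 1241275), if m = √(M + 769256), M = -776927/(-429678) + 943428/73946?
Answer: 453165/1029944 - 151055*√21572090016908351352552282/1765164966 ≈ -3.9746e+8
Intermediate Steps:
M = 231410450063/15886484694 (M = -776927*(-1/429678) + 943428*(1/73946) = 776927/429678 + 471714/36973 = 231410450063/15886484694 ≈ 14.566)
T = -1/1029944 ≈ -9.7093e-7
m = √21572090016908351352552282/5295494898 (m = √(231410450063/15886484694 + 769256) = √(12221005080217727/15886484694) = √21572090016908351352552282/5295494898 ≈ 877.08)
(T + m)*(788110 - 1241275) = (-1/1029944 + √21572090016908351352552282/5295494898)*(788110 - 1241275) = (-1/1029944 + √21572090016908351352552282/5295494898)*(-453165) = 453165/1029944 - 151055*√21572090016908351352552282/1765164966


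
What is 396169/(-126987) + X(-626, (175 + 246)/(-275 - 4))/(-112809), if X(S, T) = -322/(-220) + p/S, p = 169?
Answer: -256455184962626/82203211551615 ≈ -3.1198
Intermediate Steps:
X(S, T) = 161/110 + 169/S (X(S, T) = -322/(-220) + 169/S = -322*(-1/220) + 169/S = 161/110 + 169/S)
396169/(-126987) + X(-626, (175 + 246)/(-275 - 4))/(-112809) = 396169/(-126987) + (161/110 + 169/(-626))/(-112809) = 396169*(-1/126987) + (161/110 + 169*(-1/626))*(-1/112809) = -396169/126987 + (161/110 - 169/626)*(-1/112809) = -396169/126987 + (20549/17215)*(-1/112809) = -396169/126987 - 20549/1942006935 = -256455184962626/82203211551615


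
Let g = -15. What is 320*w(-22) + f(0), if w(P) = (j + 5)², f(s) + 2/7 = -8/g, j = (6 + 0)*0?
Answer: 840026/105 ≈ 8000.3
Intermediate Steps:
j = 0 (j = 6*0 = 0)
f(s) = 26/105 (f(s) = -2/7 - 8/(-15) = -2/7 - 8*(-1/15) = -2/7 + 8/15 = 26/105)
w(P) = 25 (w(P) = (0 + 5)² = 5² = 25)
320*w(-22) + f(0) = 320*25 + 26/105 = 8000 + 26/105 = 840026/105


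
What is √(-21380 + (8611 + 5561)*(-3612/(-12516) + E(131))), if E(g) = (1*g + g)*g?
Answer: 2*√2699608819702/149 ≈ 22054.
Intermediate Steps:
E(g) = 2*g² (E(g) = (g + g)*g = (2*g)*g = 2*g²)
√(-21380 + (8611 + 5561)*(-3612/(-12516) + E(131))) = √(-21380 + (8611 + 5561)*(-3612/(-12516) + 2*131²)) = √(-21380 + 14172*(-3612*(-1/12516) + 2*17161)) = √(-21380 + 14172*(43/149 + 34322)) = √(-21380 + 14172*(5114021/149)) = √(-21380 + 72475905612/149) = √(72472719992/149) = 2*√2699608819702/149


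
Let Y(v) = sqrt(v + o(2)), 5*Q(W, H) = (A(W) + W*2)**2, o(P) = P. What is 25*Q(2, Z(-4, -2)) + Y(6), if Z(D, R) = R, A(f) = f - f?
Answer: 80 + 2*sqrt(2) ≈ 82.828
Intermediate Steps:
A(f) = 0
Q(W, H) = 4*W**2/5 (Q(W, H) = (0 + W*2)**2/5 = (0 + 2*W)**2/5 = (2*W)**2/5 = (4*W**2)/5 = 4*W**2/5)
Y(v) = sqrt(2 + v) (Y(v) = sqrt(v + 2) = sqrt(2 + v))
25*Q(2, Z(-4, -2)) + Y(6) = 25*((4/5)*2**2) + sqrt(2 + 6) = 25*((4/5)*4) + sqrt(8) = 25*(16/5) + 2*sqrt(2) = 80 + 2*sqrt(2)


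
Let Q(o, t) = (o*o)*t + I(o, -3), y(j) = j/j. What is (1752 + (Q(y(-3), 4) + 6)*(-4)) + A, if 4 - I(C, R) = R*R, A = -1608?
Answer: 124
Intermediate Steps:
I(C, R) = 4 - R² (I(C, R) = 4 - R*R = 4 - R²)
y(j) = 1
Q(o, t) = -5 + t*o² (Q(o, t) = (o*o)*t + (4 - 1*(-3)²) = o²*t + (4 - 1*9) = t*o² + (4 - 9) = t*o² - 5 = -5 + t*o²)
(1752 + (Q(y(-3), 4) + 6)*(-4)) + A = (1752 + ((-5 + 4*1²) + 6)*(-4)) - 1608 = (1752 + ((-5 + 4*1) + 6)*(-4)) - 1608 = (1752 + ((-5 + 4) + 6)*(-4)) - 1608 = (1752 + (-1 + 6)*(-4)) - 1608 = (1752 + 5*(-4)) - 1608 = (1752 - 20) - 1608 = 1732 - 1608 = 124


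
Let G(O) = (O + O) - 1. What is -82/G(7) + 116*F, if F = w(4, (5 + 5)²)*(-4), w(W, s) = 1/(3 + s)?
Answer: -14478/1339 ≈ -10.813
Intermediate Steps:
G(O) = -1 + 2*O (G(O) = 2*O - 1 = -1 + 2*O)
F = -4/103 (F = -4/(3 + (5 + 5)²) = -4/(3 + 10²) = -4/(3 + 100) = -4/103 ≈ -0.038835)
-82/G(7) + 116*F = -82/(-1 + 2*7) + 116*(-4/103) = -82/(-1 + 14) - 464/103 = -82/13 - 464/103 = -14478/1339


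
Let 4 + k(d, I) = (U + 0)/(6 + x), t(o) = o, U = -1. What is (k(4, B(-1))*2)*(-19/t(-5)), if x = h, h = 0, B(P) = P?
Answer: -95/3 ≈ -31.667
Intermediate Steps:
x = 0
k(d, I) = -25/6 (k(d, I) = -4 + (-1 + 0)/(6 + 0) = -4 - 1/6 = -4 - 1*⅙ = -4 - ⅙ = -25/6)
(k(4, B(-1))*2)*(-19/t(-5)) = (-25/6*2)*(-19/(-5)) = -(-475)*(-1)/(3*5) = -25/3*19/5 = -95/3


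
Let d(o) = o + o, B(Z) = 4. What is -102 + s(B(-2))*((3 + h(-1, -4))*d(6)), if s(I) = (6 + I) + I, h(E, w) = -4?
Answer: -270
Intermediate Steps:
d(o) = 2*o
s(I) = 6 + 2*I
-102 + s(B(-2))*((3 + h(-1, -4))*d(6)) = -102 + (6 + 2*4)*((3 - 4)*(2*6)) = -102 + (6 + 8)*(-1*12) = -102 + 14*(-12) = -102 - 168 = -270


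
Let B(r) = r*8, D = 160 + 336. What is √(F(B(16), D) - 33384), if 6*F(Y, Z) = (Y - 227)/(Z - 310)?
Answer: I*√128328437/62 ≈ 182.71*I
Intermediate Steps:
D = 496
B(r) = 8*r
F(Y, Z) = (-227 + Y)/(6*(-310 + Z)) (F(Y, Z) = ((Y - 227)/(Z - 310))/6 = ((-227 + Y)/(-310 + Z))/6 = (-227 + Y)/(6*(-310 + Z)))
√(F(B(16), D) - 33384) = √((-227 + 8*16)/(6*(-310 + 496)) - 33384) = √((⅙)*(-227 + 128)/186 - 33384) = √((⅙)*(1/186)*(-99) - 33384) = √(-11/124 - 33384) = √(-4139627/124) = I*√128328437/62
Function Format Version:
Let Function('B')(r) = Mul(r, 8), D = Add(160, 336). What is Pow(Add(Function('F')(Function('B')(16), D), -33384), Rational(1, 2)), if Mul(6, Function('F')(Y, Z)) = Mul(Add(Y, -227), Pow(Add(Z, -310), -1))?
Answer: Mul(Rational(1, 62), I, Pow(128328437, Rational(1, 2))) ≈ Mul(182.71, I)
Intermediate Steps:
D = 496
Function('B')(r) = Mul(8, r)
Function('F')(Y, Z) = Mul(Rational(1, 6), Pow(Add(-310, Z), -1), Add(-227, Y)) (Function('F')(Y, Z) = Mul(Rational(1, 6), Mul(Add(Y, -227), Pow(Add(Z, -310), -1))) = Mul(Rational(1, 6), Mul(Add(-227, Y), Pow(Add(-310, Z), -1))) = Mul(Rational(1, 6), Mul(Pow(Add(-310, Z), -1), Add(-227, Y))) = Mul(Rational(1, 6), Pow(Add(-310, Z), -1), Add(-227, Y)))
Pow(Add(Function('F')(Function('B')(16), D), -33384), Rational(1, 2)) = Pow(Add(Mul(Rational(1, 6), Pow(Add(-310, 496), -1), Add(-227, Mul(8, 16))), -33384), Rational(1, 2)) = Pow(Add(Mul(Rational(1, 6), Pow(186, -1), Add(-227, 128)), -33384), Rational(1, 2)) = Pow(Add(Mul(Rational(1, 6), Rational(1, 186), -99), -33384), Rational(1, 2)) = Pow(Add(Rational(-11, 124), -33384), Rational(1, 2)) = Pow(Rational(-4139627, 124), Rational(1, 2)) = Mul(Rational(1, 62), I, Pow(128328437, Rational(1, 2)))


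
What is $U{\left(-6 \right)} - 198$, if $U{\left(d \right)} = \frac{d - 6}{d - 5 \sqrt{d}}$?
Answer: $\frac{6 \left(- 165 \sqrt{6} + 196 i\right)}{- 6 i + 5 \sqrt{6}} \approx -197.61 - 0.79016 i$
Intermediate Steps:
$U{\left(d \right)} = \frac{-6 + d}{d - 5 \sqrt{d}}$
$U{\left(-6 \right)} - 198 = \frac{6 - -6}{\left(-1\right) \left(-6\right) + 5 \sqrt{-6}} - 198 = \frac{6 + 6}{6 + 5 i \sqrt{6}} - 198 = \frac{1}{6 + 5 i \sqrt{6}} \cdot 12 - 198 = \frac{12}{6 + 5 i \sqrt{6}} - 198 = -198 + \frac{12}{6 + 5 i \sqrt{6}}$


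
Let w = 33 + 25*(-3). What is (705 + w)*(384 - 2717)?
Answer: -1546779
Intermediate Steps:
w = -42 (w = 33 - 75 = -42)
(705 + w)*(384 - 2717) = (705 - 42)*(384 - 2717) = 663*(-2333) = -1546779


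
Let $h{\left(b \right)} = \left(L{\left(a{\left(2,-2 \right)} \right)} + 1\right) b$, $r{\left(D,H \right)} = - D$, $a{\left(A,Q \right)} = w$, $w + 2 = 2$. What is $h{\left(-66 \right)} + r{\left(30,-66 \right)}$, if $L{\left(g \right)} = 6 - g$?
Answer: $-492$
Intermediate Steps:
$w = 0$ ($w = -2 + 2 = 0$)
$a{\left(A,Q \right)} = 0$
$h{\left(b \right)} = 7 b$ ($h{\left(b \right)} = \left(\left(6 - 0\right) + 1\right) b = \left(\left(6 + 0\right) + 1\right) b = \left(6 + 1\right) b = 7 b$)
$h{\left(-66 \right)} + r{\left(30,-66 \right)} = 7 \left(-66\right) - 30 = -462 - 30 = -492$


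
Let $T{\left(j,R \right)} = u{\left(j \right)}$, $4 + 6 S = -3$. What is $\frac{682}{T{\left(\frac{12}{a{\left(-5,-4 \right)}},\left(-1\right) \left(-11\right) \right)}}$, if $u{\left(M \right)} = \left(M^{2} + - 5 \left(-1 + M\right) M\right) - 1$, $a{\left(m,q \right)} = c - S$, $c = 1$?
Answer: $- \frac{10478}{1475} \approx -7.1037$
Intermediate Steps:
$S = - \frac{7}{6}$ ($S = - \frac{2}{3} + \frac{1}{6} \left(-3\right) = - \frac{2}{3} - \frac{1}{2} = - \frac{7}{6} \approx -1.1667$)
$a{\left(m,q \right)} = \frac{13}{6}$ ($a{\left(m,q \right)} = 1 - - \frac{7}{6} = 1 + \frac{7}{6} = \frac{13}{6}$)
$u{\left(M \right)} = -1 + M^{2} + M \left(5 - 5 M\right)$ ($u{\left(M \right)} = \left(M^{2} + \left(5 - 5 M\right) M\right) - 1 = \left(M^{2} + M \left(5 - 5 M\right)\right) - 1 = -1 + M^{2} + M \left(5 - 5 M\right)$)
$T{\left(j,R \right)} = -1 - 4 j^{2} + 5 j$
$\frac{682}{T{\left(\frac{12}{a{\left(-5,-4 \right)}},\left(-1\right) \left(-11\right) \right)}} = \frac{682}{-1 - 4 \left(\frac{12}{\frac{13}{6}}\right)^{2} + 5 \frac{12}{\frac{13}{6}}} = \frac{682}{-1 - 4 \left(12 \cdot \frac{6}{13}\right)^{2} + 5 \cdot 12 \cdot \frac{6}{13}} = \frac{682}{-1 - 4 \left(\frac{72}{13}\right)^{2} + 5 \cdot \frac{72}{13}} = \frac{682}{-1 - \frac{20736}{169} + \frac{360}{13}} = \frac{682}{- \frac{16225}{169}} = 682 \left(- \frac{169}{16225}\right) = - \frac{10478}{1475}$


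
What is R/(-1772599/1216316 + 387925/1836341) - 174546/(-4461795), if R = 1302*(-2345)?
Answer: 1126936478464326257575682/459937830903618015 ≈ 2.4502e+6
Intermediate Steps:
R = -3053190
R/(-1772599/1216316 + 387925/1836341) - 174546/(-4461795) = -3053190/(-1772599/1216316 + 387925/1836341) - 174546/(-4461795) = -3053190/(-1772599*1/1216316 + 387925*(1/1836341)) - 174546*(-1/4461795) = -3053190/(-1772599/1216316 + 387925/1836341) + 19394/495755 = -3053190/(-2783256835959/2233570939756) + 19394/495755 = -3053190*(-2233570939756/2783256835959) + 19394/495755 = 2273172152517873880/927752278653 + 19394/495755 = 1126936478464326257575682/459937830903618015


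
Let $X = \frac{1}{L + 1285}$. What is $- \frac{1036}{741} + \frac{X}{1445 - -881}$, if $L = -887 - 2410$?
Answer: $- \frac{4848389573}{3467814792} \approx -1.3981$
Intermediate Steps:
$L = -3297$ ($L = -887 - 2410 = -3297$)
$X = - \frac{1}{2012}$ ($X = \frac{1}{-3297 + 1285} = \frac{1}{-2012} = - \frac{1}{2012} \approx -0.00049702$)
$- \frac{1036}{741} + \frac{X}{1445 - -881} = - \frac{1036}{741} - \frac{1}{2012 \left(1445 - -881\right)} = \left(-1036\right) \frac{1}{741} - \frac{1}{2012 \left(1445 + 881\right)} = - \frac{1036}{741} - \frac{1}{2012 \cdot 2326} = - \frac{1036}{741} - \frac{1}{4679912} = - \frac{4848389573}{3467814792}$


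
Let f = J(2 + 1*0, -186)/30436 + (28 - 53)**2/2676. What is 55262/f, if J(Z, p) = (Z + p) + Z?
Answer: 160746768744/661981 ≈ 2.4283e+5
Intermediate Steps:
J(Z, p) = p + 2*Z
f = 661981/2908812 (f = (-186 + 2*(2 + 1*0))/30436 + (28 - 53)**2/2676 = (-186 + 2*(2 + 0))*(1/30436) + (-25)**2*(1/2676) = (-186 + 2*2)*(1/30436) + 625*(1/2676) = (-186 + 4)*(1/30436) + 625/2676 = -182*1/30436 + 625/2676 = -13/2174 + 625/2676 = 661981/2908812 ≈ 0.22758)
55262/f = 55262/(661981/2908812) = 55262*(2908812/661981) = 160746768744/661981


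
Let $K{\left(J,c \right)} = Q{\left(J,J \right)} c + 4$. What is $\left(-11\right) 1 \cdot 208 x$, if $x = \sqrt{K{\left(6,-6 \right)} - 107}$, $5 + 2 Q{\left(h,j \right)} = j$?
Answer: $- 2288 i \sqrt{106} \approx - 23556.0 i$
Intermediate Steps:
$Q{\left(h,j \right)} = - \frac{5}{2} + \frac{j}{2}$
$K{\left(J,c \right)} = 4 + c \left(- \frac{5}{2} + \frac{J}{2}\right)$ ($K{\left(J,c \right)} = \left(- \frac{5}{2} + \frac{J}{2}\right) c + 4 = c \left(- \frac{5}{2} + \frac{J}{2}\right) + 4 = 4 + c \left(- \frac{5}{2} + \frac{J}{2}\right)$)
$x = i \sqrt{106}$ ($x = \sqrt{\left(4 + \frac{1}{2} \left(-6\right) \left(-5 + 6\right)\right) - 107} = \sqrt{\left(4 + \frac{1}{2} \left(-6\right) 1\right) - 107} = \sqrt{\left(4 - 3\right) - 107} = \sqrt{1 - 107} = \sqrt{-106} = i \sqrt{106} \approx 10.296 i$)
$\left(-11\right) 1 \cdot 208 x = \left(-11\right) 1 \cdot 208 i \sqrt{106} = \left(-11\right) 208 i \sqrt{106} = - 2288 i \sqrt{106}$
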